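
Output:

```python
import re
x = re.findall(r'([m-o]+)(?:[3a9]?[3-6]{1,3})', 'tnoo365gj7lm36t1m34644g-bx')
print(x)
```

This matches one or more of a character in [m-o] (captured); then optionally one of [3a9], then 1 to 3 of a character in [3-6] (non-capturing group).
Scanning left to right: at [1:7] match 'noo365', group 1 = 'noo'; at [11:14] match 'm36', group 1 = 'm'; at [16:21] match 'm3464', group 1 = 'm'.
`findall` collects group 1 from each match (3 total).

['noo', 'm', 'm']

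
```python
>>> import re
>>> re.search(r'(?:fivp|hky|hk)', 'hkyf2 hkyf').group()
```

'hky'

Alternation tries branches left to right and keeps the first one that lets the overall match succeed at that position.
`re.search` scans for the first position where the pattern succeeds.
The match spans [0:3] → 'hky'.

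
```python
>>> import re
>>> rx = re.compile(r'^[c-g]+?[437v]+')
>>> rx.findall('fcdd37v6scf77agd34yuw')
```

['fcdd37v']

The pattern matches anchored at the start of the string; then one or more of a character in [c-g] (lazy); then one or more of one of [437v].
`findall` yields the raw match text (1 of them) because the pattern has no groups.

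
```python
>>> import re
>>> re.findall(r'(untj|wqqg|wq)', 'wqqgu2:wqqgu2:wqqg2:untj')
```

['wqqg', 'wqqg', 'wqqg', 'untj']

The regex engine tests alternatives in the order written; an earlier branch that matches wins even if a later one would match more.
Scanning left to right: at [0:4] match 'wqqg', group 1 = 'wqqg'; at [7:11] match 'wqqg', group 1 = 'wqqg'; at [14:18] match 'wqqg', group 1 = 'wqqg'; at [20:24] match 'untj', group 1 = 'untj'.
Because there's exactly one group, `findall` drops the full match and keeps group 1 from each hit.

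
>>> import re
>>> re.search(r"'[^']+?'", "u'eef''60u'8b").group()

Unlike `match`, `search` isn't anchored — it looks for the pattern anywhere in the string.
The match spans [1:6] → "'eef'".

"'eef'"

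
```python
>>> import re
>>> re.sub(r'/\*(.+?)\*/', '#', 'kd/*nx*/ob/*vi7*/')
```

With the lazy modifier that quantifier settles for the fewest repetitions that let the rest of the pattern succeed (the atoms after it are unaffected and can still be greedy).
Matches: at [2:8] → '/*nx*/'; at [10:17] → '/*vi7*/'.
`sub` substitutes '#' at each match site.

'kd#ob#'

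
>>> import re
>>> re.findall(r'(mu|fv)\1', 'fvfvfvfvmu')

['fv', 'fv']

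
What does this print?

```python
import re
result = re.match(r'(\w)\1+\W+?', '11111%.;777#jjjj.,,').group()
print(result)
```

11111%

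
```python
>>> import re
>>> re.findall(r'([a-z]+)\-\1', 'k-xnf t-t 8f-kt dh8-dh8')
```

`\1` is not a pattern — it's the concrete string captured by group 1, re-applied verbatim.
Because there's exactly one group, `findall` drops the full match and keeps group 1 from the one hit.

['t']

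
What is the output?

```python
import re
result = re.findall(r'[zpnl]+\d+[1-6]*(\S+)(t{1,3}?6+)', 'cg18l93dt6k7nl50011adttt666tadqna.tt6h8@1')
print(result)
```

`findall` packs the 2 group values into a tuple for every match.

[('dt6k7nl50011adttt666tadqna.t', 't6')]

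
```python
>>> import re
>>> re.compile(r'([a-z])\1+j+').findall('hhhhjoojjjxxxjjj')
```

['h', 'o', 'x']

`\1` has to match the exact text group 1 already captured.
`findall` collects group 1 from each match (3 total).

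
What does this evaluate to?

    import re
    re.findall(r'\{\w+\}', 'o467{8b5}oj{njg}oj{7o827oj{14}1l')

`findall` yields the raw match text (3 of them) because the pattern has no groups.

['{8b5}', '{njg}', '{14}']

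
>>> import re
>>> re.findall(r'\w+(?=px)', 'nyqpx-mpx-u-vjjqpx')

The lookaround is zero-width — it requires the adjacent text to match without consuming it, so the asserted text isn't part of the match.
Matches: at [0:3] → 'nyq'; at [6:7] → 'm'; at [12:16] → 'vjjq'.
No capturing groups, so `findall` returns the 3 full match strings.

['nyq', 'm', 'vjjq']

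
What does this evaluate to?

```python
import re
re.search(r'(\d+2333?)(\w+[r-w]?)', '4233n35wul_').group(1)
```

'4233'

Pattern: one or more of a digit, then the literal '233', then optionally a literal '3' (captured); then one or more of a word character, then optionally a character in [r-w] (captured).
Unlike `match`, `search` isn't anchored — it looks for the pattern anywhere in the string.
The match spans [0:11] → '4233n35wul_'.
Captured: group 1 = '4233', group 2 = 'n35wul_'.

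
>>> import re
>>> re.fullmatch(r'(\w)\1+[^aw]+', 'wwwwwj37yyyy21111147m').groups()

('w',)

The match spans [0:21] → 'wwwwwj37yyyy21111147m'.
Captured: group 1 = 'w'.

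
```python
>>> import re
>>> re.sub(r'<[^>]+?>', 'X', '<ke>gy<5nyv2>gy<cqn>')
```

'XgyXgyX'

Matches: at [0:4] → '<ke>'; at [6:13] → '<5nyv2>'; at [15:20] → '<cqn>'.
Each match is replaced by 'X'.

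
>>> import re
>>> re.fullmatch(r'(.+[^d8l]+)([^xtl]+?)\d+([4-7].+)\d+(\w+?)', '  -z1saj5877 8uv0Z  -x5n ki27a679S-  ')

`re.fullmatch` is like wrapping the pattern in `^…$` (in single-line mode).
Here the pattern can't cover the whole string, so the call returns None.

None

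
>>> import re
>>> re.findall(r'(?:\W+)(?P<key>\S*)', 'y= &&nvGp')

['nvGp']

The pattern matches one or more of a non-word character (non-capturing group); then zero or more of a non-whitespace character (captured as 'key').
Matches: at [1:9] match '= &&nvGp', group 1 = 'nvGp'.
With a single group, `findall` returns only what that group captured — 1 item.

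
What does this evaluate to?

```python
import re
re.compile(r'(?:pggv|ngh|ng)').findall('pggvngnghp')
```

['pggv', 'ng', 'ngh']

Alternation tries branches left to right and keeps the first one that lets the overall match succeed at that position.
Walking the string: at [0:4] → 'pggv'; at [4:6] → 'ng'; at [6:9] → 'ngh'.
With no groups in the pattern, `findall` gives back each whole match — 3 here.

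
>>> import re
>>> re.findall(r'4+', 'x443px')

['44']

No capturing groups, so `findall` returns the 1 full match string.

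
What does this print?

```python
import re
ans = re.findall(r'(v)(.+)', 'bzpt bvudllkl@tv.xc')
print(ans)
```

With 2 capturing groups, `findall` returns a 2-tuple per match.

[('v', 'udllkl@tv.xc')]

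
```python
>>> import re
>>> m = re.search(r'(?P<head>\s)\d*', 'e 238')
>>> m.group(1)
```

' '

Pattern: whitespace (captured as 'head'); then zero or more of a digit.
`search` walks the string left to right and returns the first match it finds.
The match spans [1:5] → ' 238'.
Captured: group 1 = ' '.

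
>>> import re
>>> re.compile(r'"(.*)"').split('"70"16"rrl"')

Matches to split on: at [0:11] → '"70"16"rrl"'.
The group in the pattern means `split` returns the separators' captures alongside the pieces.

['', '70"16"rrl', '']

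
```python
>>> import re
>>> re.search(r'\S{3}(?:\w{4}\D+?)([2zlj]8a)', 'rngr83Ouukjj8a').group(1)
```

The match spans [0:14] → 'rngr83Ouukjj8a'.
Captured: group 1 = 'j8a'.

'j8a'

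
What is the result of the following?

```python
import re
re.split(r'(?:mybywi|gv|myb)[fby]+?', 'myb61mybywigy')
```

['myb61', 'wigy']

Matches to split on: at [5:9] → 'myby'.
The string is cut at each match, leaving 2 pieces.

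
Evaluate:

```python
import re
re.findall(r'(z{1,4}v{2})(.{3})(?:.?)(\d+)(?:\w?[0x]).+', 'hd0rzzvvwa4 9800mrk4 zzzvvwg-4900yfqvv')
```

This matches 1 to 4 of the literal 'z', then exactly 2 of the literal 'v' (captured); then exactly 3 of any character (captured); then optionally any character (non-capturing group); then one or more of a digit (captured); then optionally a word character, then one of [0x] (non-capturing group); then one or more of any character.
Walking the string: at [4:38] match 'zzvvwa4 9800mrk4 zzzvvwg-4900yfqvv', groups = ('zzvv', 'wa4', '980').
Multiple groups make `findall` return tuples — one 3-tuple for the one match.

[('zzvv', 'wa4', '980')]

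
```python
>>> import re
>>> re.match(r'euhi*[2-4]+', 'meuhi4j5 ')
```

None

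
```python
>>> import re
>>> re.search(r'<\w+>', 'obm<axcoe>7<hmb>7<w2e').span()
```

(3, 10)

`re.search` tries every starting position until one works.
The match spans [3:10] → '<axcoe>'.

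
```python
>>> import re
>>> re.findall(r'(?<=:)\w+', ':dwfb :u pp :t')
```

['dwfb', 'u', 't']

Because the assertion is zero-width, the text it checks is not consumed and won't appear in the result.
Scanning left to right: at [1:5] → 'dwfb'; at [7:8] → 'u'; at [13:14] → 't'.
Since nothing is captured, `findall` lists the 3 matched substrings directly.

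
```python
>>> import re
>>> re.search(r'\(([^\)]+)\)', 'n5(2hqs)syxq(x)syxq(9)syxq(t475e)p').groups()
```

('2hqs',)

The match spans [2:8] → '(2hqs)'.
Captured: group 1 = '2hqs'.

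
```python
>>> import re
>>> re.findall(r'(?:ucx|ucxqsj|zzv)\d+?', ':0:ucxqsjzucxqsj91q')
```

['ucxqsj9']

Walking the string: at [10:17] → 'ucxqsj9'.
`findall` yields the raw match text (1 of them) because the pattern has no groups.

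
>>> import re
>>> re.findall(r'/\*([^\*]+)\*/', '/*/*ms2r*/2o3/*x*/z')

['ms2r', 'x']

Scanning left to right: at [2:10] match '/*ms2r*/', group 1 = 'ms2r'; at [13:18] match '/*x*/', group 1 = 'x'.
One capturing group, so `findall` returns just the captured substring from each match — 2 in all.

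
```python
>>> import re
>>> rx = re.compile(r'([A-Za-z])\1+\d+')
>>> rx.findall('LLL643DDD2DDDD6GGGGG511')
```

`\1` is not a pattern — it's the concrete string captured by group 1, re-applied verbatim.
Walking the string: at [0:6] match 'LLL643', group 1 = 'L'; at [6:10] match 'DDD2', group 1 = 'D'; at [10:15] match 'DDDD6', group 1 = 'D'; at [15:23] match 'GGGGG511', group 1 = 'G'.
`findall` collects group 1 from each match (4 total).

['L', 'D', 'D', 'G']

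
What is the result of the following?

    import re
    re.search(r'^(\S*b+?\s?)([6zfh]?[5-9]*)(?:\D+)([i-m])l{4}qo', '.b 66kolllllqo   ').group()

'.b 66kolllllqo'

This matches anchored at the start of the string; then zero or more of a non-whitespace character, then one or more of the literal 'b' (lazy), then optionally whitespace (captured); then optionally one of [6zfh], then zero or more of a character in [5-9] (captured); then one or more of a non-digit (non-capturing group); then a character in [i-m] (captured); then exactly 4 of the literal 'l', then the literal 'qo'.
The match spans [0:14] → '.b 66kolllllqo'.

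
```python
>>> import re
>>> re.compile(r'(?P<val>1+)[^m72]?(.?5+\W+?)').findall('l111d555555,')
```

This matches one or more of a literal '1' (captured as 'val'); then optionally any character except [m72]; then optionally any character, then one or more of a literal '5', then one or more of a non-word character (lazy) (captured).
Matches: at [1:12] match '111d555555,', groups = ('111', '555555,').
`findall` packs the 2 group values into a tuple for every match.

[('111', '555555,')]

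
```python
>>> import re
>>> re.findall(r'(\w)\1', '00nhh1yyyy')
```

A backreference is literal: `\1` must see the identical characters the first group matched.
Matches: at [0:2] match '00', group 1 = '0'; at [3:5] match 'hh', group 1 = 'h'; at [6:8] match 'yy', group 1 = 'y'; at [8:10] match 'yy', group 1 = 'y'.
`findall` collects group 1 from each match (4 total).

['0', 'h', 'y', 'y']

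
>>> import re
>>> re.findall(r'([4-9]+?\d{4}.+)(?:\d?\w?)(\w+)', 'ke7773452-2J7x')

This matches one or more of a character in [4-9] (lazy), then exactly 4 of a digit, then one or more of any character (captured); then optionally a digit, then optionally a word character (non-capturing group); then one or more of a word character (captured).
Scanning left to right: at [2:14] match '7773452-2J7x', groups = ('7773452-2J7', 'x').
With 2 capturing groups, `findall` returns a 2-tuple per match.

[('7773452-2J7', 'x')]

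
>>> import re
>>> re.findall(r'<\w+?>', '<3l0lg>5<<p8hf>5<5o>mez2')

['<3l0lg>', '<p8hf>', '<5o>']

With no groups in the pattern, `findall` gives back each whole match — 3 here.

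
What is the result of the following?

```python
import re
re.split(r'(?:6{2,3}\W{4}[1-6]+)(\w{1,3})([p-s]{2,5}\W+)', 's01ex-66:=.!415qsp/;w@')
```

The pattern matches 2 to 3 of a literal '6', then exactly 4 of a non-word character, then one or more of a character in [1-6] (non-capturing group); then 1 to 3 of a word character (captured); then 2 to 5 of a character in [p-s], then one or more of a non-word character (captured).
The group in the pattern means `split` returns the separators' captures alongside the pieces.

['s01ex-', 'q', 'sp/;', 'w@']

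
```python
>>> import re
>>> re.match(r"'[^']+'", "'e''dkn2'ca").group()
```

`match` is anchored at position 0; if the pattern doesn't fit there, it returns None.
The match spans [0:3] → "'e'".

"'e'"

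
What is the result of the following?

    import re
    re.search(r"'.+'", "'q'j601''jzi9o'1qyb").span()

(0, 15)

`re.search` tries every starting position until one works.
The match spans [0:15] → "'q'j601''jzi9o'".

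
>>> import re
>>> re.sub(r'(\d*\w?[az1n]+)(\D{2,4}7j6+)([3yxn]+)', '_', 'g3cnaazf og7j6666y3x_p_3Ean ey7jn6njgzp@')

The pattern matches zero or more of a digit, then optionally a word character, then one or more of one of [az1n] (captured); then 2 to 4 of a non-digit, then the literal '7j', then one or more of a literal '6' (captured); then one or more of one of [3yxn] (captured).
Matches: at [1:20] → '3cnaazf og7j6666y3x'.
Each match is replaced by '_'.

'g__p_3Ean ey7jn6njgzp@'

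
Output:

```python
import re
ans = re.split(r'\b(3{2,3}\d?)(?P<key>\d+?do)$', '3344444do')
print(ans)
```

With a capturing group present, the delimiter's captured portion is kept in the result list.

['', '334', '4444do', '']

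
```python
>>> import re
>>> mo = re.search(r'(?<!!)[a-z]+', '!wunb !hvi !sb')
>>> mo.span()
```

(2, 5)

The negative lookaround is zero-width — it rules out positions where the adjacent text would match, without consuming anything.
`re.search` tries every starting position until one works.
The match spans [2:5] → 'unb'.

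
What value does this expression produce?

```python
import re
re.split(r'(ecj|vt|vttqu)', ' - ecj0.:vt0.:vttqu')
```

The regex engine tests alternatives in the order written; an earlier branch that matches wins even if a later one would match more.
`re.split` interleaves the captured-group text with the surrounding fragments.

[' - ', 'ecj', '0.:', 'vt', '0.:', 'vt', 'tqu']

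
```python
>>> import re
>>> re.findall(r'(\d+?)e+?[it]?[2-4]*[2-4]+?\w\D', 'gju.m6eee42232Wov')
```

This matches one or more of a digit (lazy) (captured); then one or more of a literal 'e' (lazy); then optionally one of [it], then zero or more of a character in [2-4], then one or more of a character in [2-4] (lazy); then a word character, then a non-digit.
`findall` collects group 1 from the one match (1 total).

['6']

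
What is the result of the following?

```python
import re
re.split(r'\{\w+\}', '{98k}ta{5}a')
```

['', 'ta', 'a']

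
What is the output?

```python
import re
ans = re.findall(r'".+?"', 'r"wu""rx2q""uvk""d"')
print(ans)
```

Scanning left to right: at [1:5] → '"wu"'; at [5:11] → '"rx2q"'; at [11:16] → '"uvk"'; at [16:19] → '"d"'.
No capturing groups, so `findall` returns the 4 full match strings.

['"wu"', '"rx2q"', '"uvk"', '"d"']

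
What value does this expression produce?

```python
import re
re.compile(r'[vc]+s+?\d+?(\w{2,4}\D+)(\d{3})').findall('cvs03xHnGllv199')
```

[('3xHnGllv', '199')]

Pattern: one or more of one of [vc]; then one or more of a literal 's' (lazy), then one or more of a digit (lazy); then 2 to 4 of a word character, then one or more of a non-digit (captured); then exactly 3 of a digit (captured).
Because the quantifier is non-greedy, it stops expanding at the earliest point where the rest of the pattern can succeed.
Walking the string: at [0:15] match 'cvs03xHnGllv199', groups = ('3xHnGllv', '199').
2 groups means the one result is a tuple of 2 captured strings — 1 here.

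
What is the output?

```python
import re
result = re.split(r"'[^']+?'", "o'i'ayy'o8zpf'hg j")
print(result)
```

['o', 'ayy', 'hg j']

Splitting on the pattern gives 3 pieces.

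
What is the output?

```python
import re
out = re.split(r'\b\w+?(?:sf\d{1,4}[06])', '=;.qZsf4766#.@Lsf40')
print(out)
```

['=;.', '#.@', '']

The pattern matches a word boundary (`\b`, zero-width); then one or more of a word character (lazy); then the literal 'sf', then 1 to 4 of a digit, then one of [06] (non-capturing group).
Matches to split on: at [3:11] → 'qZsf4766'; at [14:19] → 'Lsf40'.
The string is cut at each match, leaving 3 pieces.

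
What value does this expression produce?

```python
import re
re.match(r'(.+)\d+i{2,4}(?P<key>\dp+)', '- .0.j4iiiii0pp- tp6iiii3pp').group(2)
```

The pattern matches one or more of any character (captured); then one or more of a digit, then 2 to 4 of a literal 'i'; then a digit, then one or more of a literal 'p' (captured as 'key').
`re.match` won't scan ahead — the pattern has to work from the very first character.
The match spans [0:27] → '- .0.j4iiiii0pp- tp6iiii3pp'.
Captured: group 1 = '- .0.j4iiiii0pp- tp', group 2 = '3pp'.

'3pp'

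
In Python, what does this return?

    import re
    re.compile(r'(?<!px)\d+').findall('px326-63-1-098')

['26', '63', '1', '098']

The negative lookahead/lookbehind blocks any match where the forbidden context is present.
Matches: at [3:5] → '26'; at [6:8] → '63'; at [9:10] → '1'; at [11:14] → '098'.
With no groups in the pattern, `findall` gives back each whole match — 4 here.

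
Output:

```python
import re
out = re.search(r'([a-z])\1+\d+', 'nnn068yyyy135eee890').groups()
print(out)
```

('n',)

After group 1 captures some text, `\1` only succeeds where that same text appears again.
`re.search` scans for the first position where the pattern succeeds.
The match spans [0:6] → 'nnn068'.
Captured: group 1 = 'n'.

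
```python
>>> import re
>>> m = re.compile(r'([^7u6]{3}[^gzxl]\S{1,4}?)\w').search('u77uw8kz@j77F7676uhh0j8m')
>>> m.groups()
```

The pattern matches exactly 3 of any character except [7u6], then any character except [gzxl], then 1 to 4 of a non-whitespace character (lazy) (captured); then a word character.
Unlike `match`, `search` isn't anchored — it looks for the pattern anywhere in the string.
The match spans [5:11] → '8kz@j7'.
Captured: group 1 = '8kz@j'.

('8kz@j',)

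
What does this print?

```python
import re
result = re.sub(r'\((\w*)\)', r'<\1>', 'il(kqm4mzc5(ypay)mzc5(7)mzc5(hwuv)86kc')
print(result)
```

Matches: at [11:17] → '(ypay)'; at [21:24] → '(7)'; at [28:34] → '(hwuv)'.
Each match is replaced using the text its own group 1 captured.

il(kqm4mzc5<ypay>mzc5<7>mzc5<hwuv>86kc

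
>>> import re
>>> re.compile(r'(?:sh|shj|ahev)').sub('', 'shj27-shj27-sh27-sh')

'j27-j27-27-'

Branches in `(...|...)` are attempted left-to-right; the first branch that allows the whole pattern to succeed is taken.
Matches: at [0:2] → 'sh'; at [6:8] → 'sh'; at [12:14] → 'sh'; at [17:19] → 'sh'.
Every occurrence is swapped for ''.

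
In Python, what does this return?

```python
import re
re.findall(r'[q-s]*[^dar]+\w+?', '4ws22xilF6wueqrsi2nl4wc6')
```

['4ws22xilF6wueqr', 'si2nl4wc6']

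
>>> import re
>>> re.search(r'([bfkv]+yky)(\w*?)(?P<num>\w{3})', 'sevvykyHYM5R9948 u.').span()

(2, 10)

This matches one or more of one of [bfkv], then the literal 'yky' (captured); then zero or more of a word character (lazy) (captured); then exactly 3 of a word character (captured as 'num').
Lazy quantifiers expand one character at a time until the remainder of the pattern can match.
Unlike `match`, `search` isn't anchored — it looks for the pattern anywhere in the string.
The match spans [2:10] → 'vvykyHYM'.
Captured: group 1 = 'vvyky', group 2 = '', group 3 = 'HYM'.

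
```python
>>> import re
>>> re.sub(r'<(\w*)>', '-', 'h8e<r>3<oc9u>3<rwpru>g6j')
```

'h8e-3-3-g6j'

`sub` substitutes '-' at each match site.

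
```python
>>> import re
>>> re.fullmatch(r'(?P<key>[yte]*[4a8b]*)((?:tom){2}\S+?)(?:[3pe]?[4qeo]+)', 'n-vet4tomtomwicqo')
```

None

This matches zero or more of one of [yte], then zero or more of one of [4a8b] (captured as 'key'); then the literal 'tom' repeated 2 times, then one or more of a non-whitespace character (lazy) (captured); then optionally one of [3pe], then one or more of one of [4qeo] (non-capturing group).
`re.fullmatch` is like wrapping the pattern in `^…$` (in single-line mode).
Here there's no way to consume every character, so the call returns None.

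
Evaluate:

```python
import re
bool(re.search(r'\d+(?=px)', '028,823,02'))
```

The `(?=…)`/`(?<=…)` assertion just peeks at neighbouring text; it doesn't advance the match position.
Unlike `match`, `search` isn't anchored — it looks for the pattern anywhere in the string.
Here the pattern never matches, so the call returns None, and `bool(None)` is False.

False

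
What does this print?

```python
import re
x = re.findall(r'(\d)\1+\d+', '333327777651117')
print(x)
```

['3']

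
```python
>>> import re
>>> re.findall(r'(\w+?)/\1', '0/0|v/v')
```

The backreference `\1` re-matches whatever the first group consumed, character for character.
One capturing group, so `findall` returns just the captured substring from each match — 2 in all.

['0', 'v']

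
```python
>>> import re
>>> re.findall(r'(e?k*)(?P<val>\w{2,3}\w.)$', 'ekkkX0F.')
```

Pattern: optionally a literal 'e', then zero or more of the literal 'k' (captured); then 2 to 3 of a word character, then a word character, then any character (captured as 'val'); then anchored at the end.
Multiple groups make `findall` return tuples — one 2-tuple for the one match.

[('ekkk', 'X0F.')]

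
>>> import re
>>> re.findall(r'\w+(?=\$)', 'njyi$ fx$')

The `(?=…)`/`(?<=…)` assertion just peeks at neighbouring text; it doesn't advance the match position.
Walking the string: at [0:4] → 'njyi'; at [6:8] → 'fx'.
With no groups in the pattern, `findall` gives back each whole match — 2 here.

['njyi', 'fx']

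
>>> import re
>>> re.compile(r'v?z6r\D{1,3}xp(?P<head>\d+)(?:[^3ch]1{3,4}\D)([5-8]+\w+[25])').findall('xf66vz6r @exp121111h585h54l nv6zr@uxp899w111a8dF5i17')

[('12', '585h5')]

This matches optionally a literal 'v'; then the literal 'z6r', then 1 to 3 of a non-digit, then the literal 'xp'; then one or more of a digit (captured as 'head'); then any character except [3ch], then 3 to 4 of the literal '1', then a non-digit (non-capturing group); then one or more of a character in [5-8], then one or more of a word character, then one of [25] (captured).
Matches: at [4:25] match 'vz6r @exp121111h585h5', groups = ('12', '585h5').
Multiple groups make `findall` return tuples — one 2-tuple for the one match.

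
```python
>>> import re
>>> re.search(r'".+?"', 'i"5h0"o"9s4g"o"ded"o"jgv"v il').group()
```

'"5h0"'

`search` walks the string left to right and returns the first match it finds.
The match spans [1:6] → '"5h0"'.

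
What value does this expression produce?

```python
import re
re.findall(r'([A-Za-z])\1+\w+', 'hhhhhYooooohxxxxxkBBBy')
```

`\1` is not a pattern — it's the concrete string captured by group 1, re-applied verbatim.
Walking the string: at [0:22] match 'hhhhhYooooohxxxxxkBBBy', group 1 = 'h'.
`findall` collects group 1 from the one match (1 total).

['h']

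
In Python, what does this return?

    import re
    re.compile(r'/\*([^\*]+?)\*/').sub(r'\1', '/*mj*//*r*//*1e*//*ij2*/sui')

'mjr1eij2sui'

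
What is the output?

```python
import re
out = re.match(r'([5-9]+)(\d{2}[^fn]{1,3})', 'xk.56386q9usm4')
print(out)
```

This matches one or more of a character in [5-9] (captured); then exactly 2 of a digit, then 1 to 3 of any character except [fn] (captured).
With `match`, the pattern is implicitly anchored at the beginning.
Here position 0 doesn't satisfy it, so the call returns None.

None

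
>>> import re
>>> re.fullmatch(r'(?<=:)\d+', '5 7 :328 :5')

None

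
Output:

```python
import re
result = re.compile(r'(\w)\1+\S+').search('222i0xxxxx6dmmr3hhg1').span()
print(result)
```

(0, 20)

The backreference `\1` re-matches whatever the first group consumed, character for character.
The match spans [0:20] → '222i0xxxxx6dmmr3hhg1'.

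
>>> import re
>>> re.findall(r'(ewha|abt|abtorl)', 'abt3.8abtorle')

The regex engine tests alternatives in the order written; an earlier branch that matches wins even if a later one would match more.
Because there's exactly one group, `findall` drops the full match and keeps group 1 from each hit.

['abt', 'abt']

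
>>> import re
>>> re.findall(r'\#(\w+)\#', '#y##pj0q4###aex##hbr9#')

['y', 'pj0q4', 'aex', 'hbr9']

With a single group, `findall` returns only what that group captured — 4 items.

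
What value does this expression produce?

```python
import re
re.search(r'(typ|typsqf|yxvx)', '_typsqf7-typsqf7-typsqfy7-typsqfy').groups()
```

('typ',)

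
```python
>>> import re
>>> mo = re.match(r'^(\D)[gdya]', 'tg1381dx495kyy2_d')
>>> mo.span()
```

(0, 2)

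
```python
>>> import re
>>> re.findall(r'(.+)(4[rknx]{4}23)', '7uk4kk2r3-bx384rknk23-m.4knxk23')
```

[('7uk4kk2r3-bx384rknk23-m.', '4knxk23')]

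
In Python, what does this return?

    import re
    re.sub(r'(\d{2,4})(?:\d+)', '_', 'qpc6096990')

'qpc_'

Pattern: 2 to 4 of a digit (captured); then one or more of a digit (non-capturing group).
Matches: at [3:10] → '6096990'.
`sub` substitutes '_' at each match site.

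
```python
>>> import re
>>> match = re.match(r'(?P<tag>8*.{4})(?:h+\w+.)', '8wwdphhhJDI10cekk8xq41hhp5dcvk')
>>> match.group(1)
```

'8wwdp'

This matches zero or more of the literal '8', then exactly 4 of any character (captured as 'tag'); then one or more of the literal 'h', then one or more of a word character, then any character (non-capturing group).
`match` is anchored at position 0; if the pattern doesn't fit there, it returns None.
The match spans [0:30] → '8wwdphhhJDI10cekk8xq41hhp5dcvk'.
Captured: group 1 = '8wwdp'.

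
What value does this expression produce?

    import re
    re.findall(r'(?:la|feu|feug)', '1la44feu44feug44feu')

Alternation tries branches left to right and keeps the first one that lets the overall match succeed at that position.
Matches: at [1:3] → 'la'; at [5:8] → 'feu'; at [10:13] → 'feu'; at [16:19] → 'feu'.
No capturing groups, so `findall` returns the 4 full match strings.

['la', 'feu', 'feu', 'feu']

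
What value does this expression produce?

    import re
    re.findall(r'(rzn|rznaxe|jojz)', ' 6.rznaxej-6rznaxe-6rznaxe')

`|` is ordered: at each position the engine commits to the first alternative that works.
Matches: at [3:6] match 'rzn', group 1 = 'rzn'; at [12:15] match 'rzn', group 1 = 'rzn'; at [20:23] match 'rzn', group 1 = 'rzn'.
Because there's exactly one group, `findall` drops the full match and keeps group 1 from each hit.

['rzn', 'rzn', 'rzn']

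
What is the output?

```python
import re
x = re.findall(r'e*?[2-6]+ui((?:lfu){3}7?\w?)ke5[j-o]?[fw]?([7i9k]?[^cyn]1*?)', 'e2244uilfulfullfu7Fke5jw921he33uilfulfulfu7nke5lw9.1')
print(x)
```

[('lfulfulfu7n', '9.')]

With the lazy modifier that quantifier settles for the fewest repetitions that let the rest of the pattern succeed (the atoms after it are unaffected and can still be greedy).
`findall` packs the 2 group values into a tuple for every match.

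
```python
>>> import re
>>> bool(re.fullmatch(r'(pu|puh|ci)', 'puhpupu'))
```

False

`fullmatch` succeeds only if the pattern covers the string from start to end.
Here there's no way to consume every character, so the call returns None, and `bool(None)` is False.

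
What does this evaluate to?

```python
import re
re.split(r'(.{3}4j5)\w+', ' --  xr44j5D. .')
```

[' --  ', 'xr44j5', '. .']

The pattern matches exactly 3 of any character, then the literal '4j5' (captured); then one or more of a word character.
Matches to split on: at [5:12] → 'xr44j5D'.
Because the pattern has a capturing group, `split` also inserts each captured text between the pieces.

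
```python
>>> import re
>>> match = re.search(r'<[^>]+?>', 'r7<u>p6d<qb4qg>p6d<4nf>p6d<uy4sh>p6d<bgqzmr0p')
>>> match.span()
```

(2, 5)

The match spans [2:5] → '<u>'.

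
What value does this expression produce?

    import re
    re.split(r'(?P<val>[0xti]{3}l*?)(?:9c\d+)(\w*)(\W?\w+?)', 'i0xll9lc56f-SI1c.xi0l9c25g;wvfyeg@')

This matches exactly 3 of one of [0xti], then zero or more of a literal 'l' (lazy) (captured as 'val'); then the literal '9c', then one or more of a digit (non-capturing group); then zero or more of a word character (captured); then optionally a non-word character, then one or more of a word character (lazy) (captured).
A `+?`/`*?`/`{m,n}?` starts at its minimum and grows only as far as needed for what follows to match.
Matches to split on: at [17:28] → 'xi0l9c25g;w'.
The group in the pattern means `split` returns the separators' captures alongside the pieces.

['i0xll9lc56f-SI1c.', 'xi0l', 'g', ';w', 'vfyeg@']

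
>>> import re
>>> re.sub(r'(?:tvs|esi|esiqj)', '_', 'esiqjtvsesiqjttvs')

'_qj__qjt_'

The regex engine tests alternatives in the order written; an earlier branch that matches wins even if a later one would match more.
Matches: at [0:3] → 'esi'; at [5:8] → 'tvs'; at [8:11] → 'esi'; at [14:17] → 'tvs'.
`sub` substitutes '_' at each match site.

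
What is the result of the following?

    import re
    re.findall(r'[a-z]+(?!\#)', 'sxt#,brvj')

['sx', 'brvj']

The negative lookahead/lookbehind blocks any match where the forbidden context is present.
Walking the string: at [0:2] → 'sx'; at [5:9] → 'brvj'.
`findall` yields the raw match text (2 of them) because the pattern has no groups.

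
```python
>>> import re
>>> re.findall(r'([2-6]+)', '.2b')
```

['2']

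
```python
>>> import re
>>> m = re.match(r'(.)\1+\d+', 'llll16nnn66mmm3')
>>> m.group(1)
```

'l'

After group 1 captures some text, `\1` only succeeds where that same text appears again.
With `match`, the pattern is implicitly anchored at the beginning.
The match spans [0:6] → 'llll16'.
Captured: group 1 = 'l'.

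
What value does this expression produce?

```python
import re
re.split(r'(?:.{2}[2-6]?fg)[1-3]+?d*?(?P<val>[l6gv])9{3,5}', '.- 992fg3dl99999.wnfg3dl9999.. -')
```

Pattern: exactly 2 of any character, then optionally a character in [2-6], then the literal 'fg' (non-capturing group); then one or more of a character in [1-3] (lazy); then zero or more of a literal 'd' (lazy); then one of [l6gv] (captured as 'val'); then 3 to 5 of a literal '9'.
Matches to split on: at [3:16] → '992fg3dl99999'; at [17:28] → 'wnfg3dl9999'.
`re.split` interleaves the captured-group text with the surrounding fragments.

['.- ', 'l', '.', 'l', '.. -']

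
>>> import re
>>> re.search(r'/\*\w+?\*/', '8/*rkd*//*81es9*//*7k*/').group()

'/*rkd*/'

`re.search` scans for the first position where the pattern succeeds.
The match spans [1:8] → '/*rkd*/'.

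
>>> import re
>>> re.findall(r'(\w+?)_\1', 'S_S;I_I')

After group 1 captures some text, `\1` only succeeds where that same text appears again.
Walking the string: at [0:3] match 'S_S', group 1 = 'S'; at [4:7] match 'I_I', group 1 = 'I'.
Because there's exactly one group, `findall` drops the full match and keeps group 1 from each hit.

['S', 'I']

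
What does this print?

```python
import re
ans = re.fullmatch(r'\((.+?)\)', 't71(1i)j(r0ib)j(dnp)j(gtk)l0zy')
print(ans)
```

None

For `fullmatch`, every character of the input must be accounted for by the pattern.
Here there's no way to consume every character, so the call returns None.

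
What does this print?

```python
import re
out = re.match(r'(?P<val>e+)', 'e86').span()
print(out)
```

(0, 1)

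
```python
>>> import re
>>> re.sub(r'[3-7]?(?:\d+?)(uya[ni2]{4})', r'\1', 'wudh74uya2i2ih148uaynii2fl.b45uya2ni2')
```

'wudhuya2i2ih148uaynii2fl.buya2ni2'

The pattern matches optionally a character in [3-7]; then one or more of a digit (lazy) (non-capturing group); then the literal 'uya', then exactly 4 of one of [ni2] (captured).
Matches: at [4:13] → '74uya2i2i'; at [28:37] → '45uya2ni2'.
The replacement refers to a captured group, so each match is rewritten using its own captured text.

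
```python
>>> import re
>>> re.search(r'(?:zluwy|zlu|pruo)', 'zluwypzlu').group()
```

'zluwy'

Branches in `(...|...)` are attempted left-to-right; the first branch that allows the whole pattern to succeed is taken.
`search` walks the string left to right and returns the first match it finds.
The match spans [0:5] → 'zluwy'.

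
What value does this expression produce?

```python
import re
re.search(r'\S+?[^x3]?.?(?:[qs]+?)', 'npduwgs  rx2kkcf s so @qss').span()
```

(0, 7)

This matches one or more of a non-whitespace character (lazy); then optionally any character except [x3], then optionally any character; then one or more of one of [qs] (lazy) (non-capturing group).
The match spans [0:7] → 'npduwgs'.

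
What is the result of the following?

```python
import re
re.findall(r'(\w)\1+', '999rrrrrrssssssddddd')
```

['9', 'r', 's', 'd']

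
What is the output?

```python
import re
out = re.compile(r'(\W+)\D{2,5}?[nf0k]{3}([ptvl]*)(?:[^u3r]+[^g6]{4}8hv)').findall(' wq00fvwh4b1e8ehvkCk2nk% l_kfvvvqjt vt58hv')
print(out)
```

This matches one or more of a non-word character (captured); then 2 to 5 of a non-digit (lazy); then exactly 3 of one of [nf0k]; then zero or more of one of [ptvl] (captured); then one or more of any character except [u3r], then exactly 4 of any character except [g6], then the literal '8hv' (non-capturing group).
Scanning left to right: at [0:42] match ' wq00fvwh4b1e8ehvkCk2nk% l_kfvvvqjt vt58hv', groups = (' ', 'v').
Multiple groups make `findall` return tuples — one 2-tuple for the one match.

[(' ', 'v')]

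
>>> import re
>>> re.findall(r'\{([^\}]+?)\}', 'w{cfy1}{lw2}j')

['cfy1', 'lw2']

Walking the string: at [1:7] match '{cfy1}', group 1 = 'cfy1'; at [7:12] match '{lw2}', group 1 = 'lw2'.
Because there's exactly one group, `findall` drops the full match and keeps group 1 from each hit.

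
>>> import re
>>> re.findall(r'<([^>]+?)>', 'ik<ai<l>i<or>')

`findall` collects group 1 from each match (2 total).

['ai<l', 'or']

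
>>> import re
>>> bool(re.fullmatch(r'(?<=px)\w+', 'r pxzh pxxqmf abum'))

False

The lookaround is zero-width — it requires the adjacent text to match without consuming it, so the asserted text isn't part of the match.
For `fullmatch`, every character of the input must be accounted for by the pattern.
Here the pattern can't cover the whole string, so the call returns None, and `bool(None)` is False.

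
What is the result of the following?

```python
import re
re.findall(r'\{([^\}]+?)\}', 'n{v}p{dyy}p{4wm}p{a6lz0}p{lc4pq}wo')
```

['v', 'dyy', '4wm', 'a6lz0', 'lc4pq']

Walking the string: at [1:4] match '{v}', group 1 = 'v'; at [5:10] match '{dyy}', group 1 = 'dyy'; at [11:16] match '{4wm}', group 1 = '4wm'; at [17:24] match '{a6lz0}', group 1 = 'a6lz0'; at [25:32] match '{lc4pq}', group 1 = 'lc4pq'.
`findall` collects group 1 from each match (5 total).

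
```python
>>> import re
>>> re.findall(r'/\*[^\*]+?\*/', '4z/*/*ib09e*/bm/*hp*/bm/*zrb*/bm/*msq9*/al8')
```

['/*ib09e*/', '/*hp*/', '/*zrb*/', '/*msq9*/']

Walking the string: at [4:13] → '/*ib09e*/'; at [15:21] → '/*hp*/'; at [23:30] → '/*zrb*/'; at [32:40] → '/*msq9*/'.
No capturing groups, so `findall` returns the 4 full match strings.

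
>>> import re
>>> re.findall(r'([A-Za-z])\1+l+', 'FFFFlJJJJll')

['F', 'J']

After group 1 captures some text, `\1` only succeeds where that same text appears again.
Walking the string: at [0:5] match 'FFFFl', group 1 = 'F'; at [5:11] match 'JJJJll', group 1 = 'J'.
Because there's exactly one group, `findall` drops the full match and keeps group 1 from each hit.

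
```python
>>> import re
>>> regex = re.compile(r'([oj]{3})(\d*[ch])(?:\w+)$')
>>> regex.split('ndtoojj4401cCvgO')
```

['ndto', 'ojj', '4401c', '']

With a capturing group present, the delimiter's captured portion is kept in the result list.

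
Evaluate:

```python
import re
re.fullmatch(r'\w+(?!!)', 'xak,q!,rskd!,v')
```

None

`(?!…)`/`(?<!…)` only lets a position through if the neighbouring text does NOT match; no characters are consumed.
`fullmatch` succeeds only if the pattern covers the string from start to end.
Here the pattern can't cover the whole string, so the call returns None.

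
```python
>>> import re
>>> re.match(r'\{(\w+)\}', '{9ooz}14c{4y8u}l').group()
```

'{9ooz}'

`match` is anchored at position 0; if the pattern doesn't fit there, it returns None.
The match spans [0:6] → '{9ooz}'.
Captured: group 1 = '9ooz'.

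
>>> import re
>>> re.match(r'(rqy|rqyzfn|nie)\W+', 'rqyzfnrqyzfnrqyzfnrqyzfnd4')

`re.match` only tries the pattern at the start of the string.
Here position 0 doesn't satisfy it, so the call returns None.

None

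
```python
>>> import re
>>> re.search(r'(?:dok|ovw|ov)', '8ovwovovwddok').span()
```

(1, 4)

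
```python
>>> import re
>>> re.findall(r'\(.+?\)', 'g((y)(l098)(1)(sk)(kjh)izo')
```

['((y)', '(l098)', '(1)', '(sk)', '(kjh)']

Matches: at [1:5] → '((y)'; at [5:11] → '(l098)'; at [11:14] → '(1)'; at [14:18] → '(sk)'; at [18:23] → '(kjh)'.
With no groups in the pattern, `findall` gives back each whole match — 5 here.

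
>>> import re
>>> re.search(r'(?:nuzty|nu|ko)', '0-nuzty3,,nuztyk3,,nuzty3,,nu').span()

`|` is ordered: at each position the engine commits to the first alternative that works.
Unlike `match`, `search` isn't anchored — it looks for the pattern anywhere in the string.
The match spans [2:7] → 'nuzty'.

(2, 7)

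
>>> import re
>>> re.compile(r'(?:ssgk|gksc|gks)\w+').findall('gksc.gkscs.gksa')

['gksc', 'gkscs', 'gksa']

`findall` yields the raw match text (3 of them) because the pattern has no groups.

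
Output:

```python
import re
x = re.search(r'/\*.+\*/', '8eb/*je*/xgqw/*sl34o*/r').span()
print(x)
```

(3, 22)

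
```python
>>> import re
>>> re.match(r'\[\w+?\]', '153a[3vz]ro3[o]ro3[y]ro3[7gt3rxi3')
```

None

`match` is anchored at position 0; if the pattern doesn't fit there, it returns None.
Here the pattern fails at index 0, so the call returns None.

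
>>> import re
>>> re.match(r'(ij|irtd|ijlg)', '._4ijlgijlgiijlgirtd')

With `match`, the pattern is implicitly anchored at the beginning.
Here the string doesn't start with a match, so the call returns None.

None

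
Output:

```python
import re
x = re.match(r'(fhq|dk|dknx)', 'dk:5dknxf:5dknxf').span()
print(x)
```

`match` is anchored at position 0; if the pattern doesn't fit there, it returns None.
The match spans [0:2] → 'dk'.
Captured: group 1 = 'dk'.

(0, 2)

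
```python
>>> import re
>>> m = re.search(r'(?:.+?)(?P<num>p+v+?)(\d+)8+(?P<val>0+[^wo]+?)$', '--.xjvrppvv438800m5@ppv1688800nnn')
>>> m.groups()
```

('ppvv', '438', '00m5@ppv1688800nnn')

Pattern: one or more of any character (lazy) (non-capturing group); then one or more of a literal 'p', then one or more of the literal 'v' (lazy) (captured as 'num'); then one or more of a digit (captured); then one or more of a literal '8'; then one or more of a literal '0', then one or more of any character except [wo] (lazy) (captured as 'val'); then anchored at the end.
Lazy quantifiers expand one character at a time until the remainder of the pattern can match.
Unlike `match`, `search` isn't anchored — it looks for the pattern anywhere in the string.
The match spans [0:33] → '--.xjvrppvv438800m5@ppv1688800nnn'.
Captured: group 1 = 'ppvv', group 2 = '438', group 3 = '00m5@ppv1688800nnn'.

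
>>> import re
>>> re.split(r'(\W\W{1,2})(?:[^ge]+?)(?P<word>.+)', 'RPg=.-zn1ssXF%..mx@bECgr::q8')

['RPg', '=.-', 'n1ssXF%..mx@bECgr::q8', '']

Pattern: a non-word character, then 1 to 2 of a non-word character (captured); then one or more of any character except [ge] (lazy) (non-capturing group); then one or more of any character (captured as 'word').
Matches to split on: at [3:28] → '=.-zn1ssXF%..mx@bECgr::q8'.
Because the pattern has a capturing group, `split` also inserts each captured text between the pieces.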